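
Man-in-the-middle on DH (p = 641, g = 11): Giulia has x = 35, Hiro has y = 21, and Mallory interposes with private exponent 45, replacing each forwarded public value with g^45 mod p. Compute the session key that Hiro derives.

Hiro receives Mallory's public value M = 11^45 mod 641 instead of the honest one.
11^1 ≡ 11 (mod 641)
11^2 = (11^1)^2 ≡ 11^2 = 121 ≡ 121 (mod 641)
11^4 = (11^2)^2 ≡ 121^2 = 14641 ≡ 539 (mod 641)
11^8 = (11^4)^2 ≡ 539^2 = 290521 ≡ 148 (mod 641)
11^16 = (11^8)^2 ≡ 148^2 = 21904 ≡ 110 (mod 641)
11^32 = (11^16)^2 ≡ 110^2 = 12100 ≡ 562 (mod 641)
11^45 = 11^32 · 11^8 · 11^4 · 11^1 ≡ 562 · 148 · 539 · 11 ≡ 359 (mod 641).
So M = 359. Hiro computes K = M^21 mod 641.
359^1 ≡ 359 (mod 641)
359^2 = (359^1)^2 ≡ 359^2 = 128881 ≡ 40 (mod 641)
359^4 = (359^2)^2 ≡ 40^2 = 1600 ≡ 318 (mod 641)
359^8 = (359^4)^2 ≡ 318^2 = 101124 ≡ 487 (mod 641)
359^16 = (359^8)^2 ≡ 487^2 = 237169 ≡ 640 (mod 641)
359^21 = 359^16 · 359^4 · 359^1 ≡ 640 · 318 · 359 ≡ 577 (mod 641).

577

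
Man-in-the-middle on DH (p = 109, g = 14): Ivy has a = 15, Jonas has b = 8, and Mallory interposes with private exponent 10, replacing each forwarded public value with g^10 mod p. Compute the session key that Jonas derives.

21

Jonas receives Mallory's public value M = 14^10 mod 109 instead of the honest one.
14^1 ≡ 14 (mod 109)
14^2 = (14^1)^2 ≡ 14^2 = 196 ≡ 87 (mod 109)
14^4 = (14^2)^2 ≡ 87^2 = 7569 ≡ 48 (mod 109)
14^8 = (14^4)^2 ≡ 48^2 = 2304 ≡ 15 (mod 109)
14^10 = 14^8 · 14^2 ≡ 15 · 87 ≡ 106 (mod 109).
So M = 106. Jonas computes K = M^8 mod 109.
106^1 ≡ 106 (mod 109)
106^2 = (106^1)^2 ≡ 106^2 = 11236 ≡ 9 (mod 109)
106^4 = (106^2)^2 ≡ 9^2 = 81 ≡ 81 (mod 109)
106^8 = (106^4)^2 ≡ 81^2 = 6561 ≡ 21 (mod 109)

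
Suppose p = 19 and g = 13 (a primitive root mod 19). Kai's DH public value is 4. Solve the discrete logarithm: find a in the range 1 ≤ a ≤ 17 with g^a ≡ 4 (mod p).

Try successive powers of 13 modulo 19:
13^1 ≡ 13
13^2 ≡ 17
13^3 ≡ 12
13^4 ≡ 4
Found: a = 4.

4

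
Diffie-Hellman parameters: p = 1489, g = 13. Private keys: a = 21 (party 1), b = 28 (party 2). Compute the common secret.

Party 1 sends A = g^a mod p = 13^21 mod 1489.
13^1 ≡ 13 (mod 1489)
13^2 = (13^1)^2 ≡ 13^2 = 169 ≡ 169 (mod 1489)
13^4 = (13^2)^2 ≡ 169^2 = 28561 ≡ 270 (mod 1489)
13^8 = (13^4)^2 ≡ 270^2 = 72900 ≡ 1428 (mod 1489)
13^16 = (13^8)^2 ≡ 1428^2 = 2039184 ≡ 743 (mod 1489)
13^21 = 13^16 · 13^4 · 13^1 ≡ 743 · 270 · 13 ≡ 691 (mod 1489).
So A = 691. Party 2 then computes K = A^b mod p = 691^28 mod 1489.
691^1 ≡ 691 (mod 1489)
691^2 = (691^1)^2 ≡ 691^2 = 477481 ≡ 1001 (mod 1489)
691^4 = (691^2)^2 ≡ 1001^2 = 1002001 ≡ 1393 (mod 1489)
691^8 = (691^4)^2 ≡ 1393^2 = 1940449 ≡ 282 (mod 1489)
691^16 = (691^8)^2 ≡ 282^2 = 79524 ≡ 607 (mod 1489)
691^28 = 691^16 · 691^8 · 691^4 ≡ 607 · 282 · 1393 ≡ 1389 (mod 1489).

1389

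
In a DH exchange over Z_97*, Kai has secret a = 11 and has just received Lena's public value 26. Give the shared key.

Shared key K = 26^11 mod 97.
26^1 ≡ 26 (mod 97)
26^2 = (26^1)^2 ≡ 26^2 = 676 ≡ 94 (mod 97)
26^4 = (26^2)^2 ≡ 94^2 = 8836 ≡ 9 (mod 97)
26^8 = (26^4)^2 ≡ 9^2 = 81 ≡ 81 (mod 97)
26^11 = 26^8 · 26^2 · 26^1 ≡ 81 · 94 · 26 ≡ 84 (mod 97).

84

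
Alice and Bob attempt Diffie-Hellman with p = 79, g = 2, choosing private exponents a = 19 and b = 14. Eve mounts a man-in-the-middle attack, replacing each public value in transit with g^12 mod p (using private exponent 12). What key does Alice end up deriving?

Alice receives Eve's public value M = 2^12 mod 79 instead of the honest one.
2^1 ≡ 2 (mod 79)
2^2 = (2^1)^2 ≡ 2^2 = 4 ≡ 4 (mod 79)
2^4 = (2^2)^2 ≡ 4^2 = 16 ≡ 16 (mod 79)
2^8 = (2^4)^2 ≡ 16^2 = 256 ≡ 19 (mod 79)
2^12 = 2^8 · 2^4 ≡ 19 · 16 ≡ 67 (mod 79).
So M = 67. Alice computes K = M^19 mod 79.
67^1 ≡ 67 (mod 79)
67^2 = (67^1)^2 ≡ 67^2 = 4489 ≡ 65 (mod 79)
67^4 = (67^2)^2 ≡ 65^2 = 4225 ≡ 38 (mod 79)
67^8 = (67^4)^2 ≡ 38^2 = 1444 ≡ 22 (mod 79)
67^16 = (67^8)^2 ≡ 22^2 = 484 ≡ 10 (mod 79)
67^19 = 67^16 · 67^2 · 67^1 ≡ 10 · 65 · 67 ≡ 21 (mod 79).

21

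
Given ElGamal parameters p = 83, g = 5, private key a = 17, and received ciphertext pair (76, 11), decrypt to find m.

Shared mask s = c₁^a mod p = 76^17 mod 83.
76^1 ≡ 76 (mod 83)
76^2 = (76^1)^2 ≡ 76^2 = 5776 ≡ 49 (mod 83)
76^4 = (76^2)^2 ≡ 49^2 = 2401 ≡ 77 (mod 83)
76^8 = (76^4)^2 ≡ 77^2 = 5929 ≡ 36 (mod 83)
76^16 = (76^8)^2 ≡ 36^2 = 1296 ≡ 51 (mod 83)
76^17 = 76^16 · 76^1 ≡ 51 · 76 ≡ 58 (mod 83).
So s = 58; s⁻¹ ≡ 73 (mod 83).
m = c₂ · s⁻¹ mod 83 = 11 · 73 mod 83 = 56.

56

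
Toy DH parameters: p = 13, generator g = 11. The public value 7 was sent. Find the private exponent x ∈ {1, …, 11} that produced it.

Try successive powers of 11 modulo 13:
11^1 ≡ 11
11^2 ≡ 4
11^3 ≡ 5
11^4 ≡ 3
11^5 ≡ 7
Found: x = 5.

5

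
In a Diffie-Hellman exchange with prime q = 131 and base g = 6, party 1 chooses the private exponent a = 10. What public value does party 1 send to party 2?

Public value = 6^10 mod 131.
6^1 ≡ 6 (mod 131)
6^2 = (6^1)^2 ≡ 6^2 = 36 ≡ 36 (mod 131)
6^4 = (6^2)^2 ≡ 36^2 = 1296 ≡ 117 (mod 131)
6^8 = (6^4)^2 ≡ 117^2 = 13689 ≡ 65 (mod 131)
6^10 = 6^8 · 6^2 ≡ 65 · 36 ≡ 113 (mod 131).

113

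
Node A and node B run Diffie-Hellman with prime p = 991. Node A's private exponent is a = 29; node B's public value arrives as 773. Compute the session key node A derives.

754

Shared key K = 773^29 mod 991.
773^1 ≡ 773 (mod 991)
773^2 = (773^1)^2 ≡ 773^2 = 597529 ≡ 947 (mod 991)
773^4 = (773^2)^2 ≡ 947^2 = 896809 ≡ 945 (mod 991)
773^8 = (773^4)^2 ≡ 945^2 = 893025 ≡ 134 (mod 991)
773^16 = (773^8)^2 ≡ 134^2 = 17956 ≡ 118 (mod 991)
773^29 = 773^16 · 773^8 · 773^4 · 773^1 ≡ 118 · 134 · 945 · 773 ≡ 754 (mod 991).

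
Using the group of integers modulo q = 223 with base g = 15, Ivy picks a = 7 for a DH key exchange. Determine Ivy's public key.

Public value = 15^7 mod 223.
15^1 ≡ 15 (mod 223)
15^2 = (15^1)^2 ≡ 15^2 = 225 ≡ 2 (mod 223)
15^4 = (15^2)^2 ≡ 2^2 = 4 ≡ 4 (mod 223)
15^7 = 15^4 · 15^2 · 15^1 ≡ 4 · 2 · 15 ≡ 120 (mod 223).

120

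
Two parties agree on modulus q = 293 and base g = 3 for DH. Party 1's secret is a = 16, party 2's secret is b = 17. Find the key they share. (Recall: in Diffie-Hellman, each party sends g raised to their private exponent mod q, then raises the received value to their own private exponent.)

69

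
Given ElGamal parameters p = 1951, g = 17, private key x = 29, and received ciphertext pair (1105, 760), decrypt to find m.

Shared mask s = c₁^x mod p = 1105^29 mod 1951.
1105^1 ≡ 1105 (mod 1951)
1105^2 = (1105^1)^2 ≡ 1105^2 = 1221025 ≡ 1650 (mod 1951)
1105^4 = (1105^2)^2 ≡ 1650^2 = 2722500 ≡ 855 (mod 1951)
1105^8 = (1105^4)^2 ≡ 855^2 = 731025 ≡ 1351 (mod 1951)
1105^16 = (1105^8)^2 ≡ 1351^2 = 1825201 ≡ 1016 (mod 1951)
1105^29 = 1105^16 · 1105^8 · 1105^4 · 1105^1 ≡ 1016 · 1351 · 855 · 1105 ≡ 1016 (mod 1951).
So s = 1016; s⁻¹ ≡ 1108 (mod 1951).
m = c₂ · s⁻¹ mod 1951 = 760 · 1108 mod 1951 = 1199.

1199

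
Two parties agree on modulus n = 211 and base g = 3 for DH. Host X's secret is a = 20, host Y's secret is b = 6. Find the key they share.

148

Host Y sends B = g^b mod n = 3^6 mod 211.
3^1 ≡ 3 (mod 211)
3^2 = (3^1)^2 ≡ 3^2 = 9 ≡ 9 (mod 211)
3^4 = (3^2)^2 ≡ 9^2 = 81 ≡ 81 (mod 211)
3^6 = 3^4 · 3^2 ≡ 81 · 9 ≡ 96 (mod 211).
So B = 96. Host X then computes K = B^a mod n = 96^20 mod 211.
96^1 ≡ 96 (mod 211)
96^2 = (96^1)^2 ≡ 96^2 = 9216 ≡ 143 (mod 211)
96^4 = (96^2)^2 ≡ 143^2 = 20449 ≡ 193 (mod 211)
96^8 = (96^4)^2 ≡ 193^2 = 37249 ≡ 113 (mod 211)
96^16 = (96^8)^2 ≡ 113^2 = 12769 ≡ 109 (mod 211)
96^20 = 96^16 · 96^4 ≡ 109 · 193 ≡ 148 (mod 211).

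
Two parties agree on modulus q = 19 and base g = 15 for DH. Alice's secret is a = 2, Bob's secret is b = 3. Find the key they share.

11

Bob sends B = g^b mod q = 15^3 mod 19.
15^1 ≡ 15 (mod 19)
15^2 = (15^1)^2 ≡ 15^2 = 225 ≡ 16 (mod 19)
15^3 = 15^2 · 15^1 ≡ 16 · 15 ≡ 12 (mod 19).
So B = 12. Alice then computes K = B^a mod q = 12^2 mod 19.
12^1 ≡ 12 (mod 19)
12^2 = (12^1)^2 ≡ 12^2 = 144 ≡ 11 (mod 19)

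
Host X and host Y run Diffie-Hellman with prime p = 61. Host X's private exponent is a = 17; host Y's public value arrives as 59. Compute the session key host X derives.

17

Shared key K = 59^17 mod 61.
59^1 ≡ 59 (mod 61)
59^2 = (59^1)^2 ≡ 59^2 = 3481 ≡ 4 (mod 61)
59^4 = (59^2)^2 ≡ 4^2 = 16 ≡ 16 (mod 61)
59^8 = (59^4)^2 ≡ 16^2 = 256 ≡ 12 (mod 61)
59^16 = (59^8)^2 ≡ 12^2 = 144 ≡ 22 (mod 61)
59^17 = 59^16 · 59^1 ≡ 22 · 59 ≡ 17 (mod 61).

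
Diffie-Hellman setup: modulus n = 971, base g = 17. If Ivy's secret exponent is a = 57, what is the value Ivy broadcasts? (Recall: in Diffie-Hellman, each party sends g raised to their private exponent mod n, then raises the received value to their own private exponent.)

809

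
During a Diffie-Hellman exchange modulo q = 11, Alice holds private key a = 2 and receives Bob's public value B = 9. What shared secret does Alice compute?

Shared key K = 9^2 mod 11.
9^1 ≡ 9 (mod 11)
9^2 = (9^1)^2 ≡ 9^2 = 81 ≡ 4 (mod 11)

4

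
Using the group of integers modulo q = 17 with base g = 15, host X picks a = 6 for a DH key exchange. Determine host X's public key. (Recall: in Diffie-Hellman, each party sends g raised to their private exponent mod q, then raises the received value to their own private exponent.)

13

Public value = 15^6 mod 17.
15^1 ≡ 15 (mod 17)
15^2 = (15^1)^2 ≡ 15^2 = 225 ≡ 4 (mod 17)
15^4 = (15^2)^2 ≡ 4^2 = 16 ≡ 16 (mod 17)
15^6 = 15^4 · 15^2 ≡ 16 · 4 ≡ 13 (mod 17).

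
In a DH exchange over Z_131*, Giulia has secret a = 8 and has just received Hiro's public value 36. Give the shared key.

Shared key K = 36^8 mod 131.
36^1 ≡ 36 (mod 131)
36^2 = (36^1)^2 ≡ 36^2 = 1296 ≡ 117 (mod 131)
36^4 = (36^2)^2 ≡ 117^2 = 13689 ≡ 65 (mod 131)
36^8 = (36^4)^2 ≡ 65^2 = 4225 ≡ 33 (mod 131)

33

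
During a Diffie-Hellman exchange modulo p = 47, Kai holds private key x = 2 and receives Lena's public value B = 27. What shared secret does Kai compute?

Shared key K = 27^2 mod 47.
27^1 ≡ 27 (mod 47)
27^2 = (27^1)^2 ≡ 27^2 = 729 ≡ 24 (mod 47)

24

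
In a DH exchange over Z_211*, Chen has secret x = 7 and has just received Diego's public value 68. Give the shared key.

Shared key K = 68^7 mod 211.
68^1 ≡ 68 (mod 211)
68^2 = (68^1)^2 ≡ 68^2 = 4624 ≡ 193 (mod 211)
68^4 = (68^2)^2 ≡ 193^2 = 37249 ≡ 113 (mod 211)
68^7 = 68^4 · 68^2 · 68^1 ≡ 113 · 193 · 68 ≡ 104 (mod 211).

104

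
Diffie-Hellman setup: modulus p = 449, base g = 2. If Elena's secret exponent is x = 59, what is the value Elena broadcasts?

362

Public value = 2^59 mod 449.
2^1 ≡ 2 (mod 449)
2^2 = (2^1)^2 ≡ 2^2 = 4 ≡ 4 (mod 449)
2^4 = (2^2)^2 ≡ 4^2 = 16 ≡ 16 (mod 449)
2^8 = (2^4)^2 ≡ 16^2 = 256 ≡ 256 (mod 449)
2^16 = (2^8)^2 ≡ 256^2 = 65536 ≡ 431 (mod 449)
2^32 = (2^16)^2 ≡ 431^2 = 185761 ≡ 324 (mod 449)
2^59 = 2^32 · 2^16 · 2^8 · 2^2 · 2^1 ≡ 324 · 431 · 256 · 4 · 2 ≡ 362 (mod 449).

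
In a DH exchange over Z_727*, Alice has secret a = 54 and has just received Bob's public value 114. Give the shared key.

648

Shared key K = 114^54 mod 727.
114^1 ≡ 114 (mod 727)
114^2 = (114^1)^2 ≡ 114^2 = 12996 ≡ 637 (mod 727)
114^4 = (114^2)^2 ≡ 637^2 = 405769 ≡ 103 (mod 727)
114^8 = (114^4)^2 ≡ 103^2 = 10609 ≡ 431 (mod 727)
114^16 = (114^8)^2 ≡ 431^2 = 185761 ≡ 376 (mod 727)
114^32 = (114^16)^2 ≡ 376^2 = 141376 ≡ 338 (mod 727)
114^54 = 114^32 · 114^16 · 114^4 · 114^2 ≡ 338 · 376 · 103 · 637 ≡ 648 (mod 727).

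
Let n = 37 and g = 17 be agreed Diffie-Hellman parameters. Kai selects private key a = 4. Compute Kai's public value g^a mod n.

Public value = 17^4 mod 37.
17^1 ≡ 17 (mod 37)
17^2 = (17^1)^2 ≡ 17^2 = 289 ≡ 30 (mod 37)
17^4 = (17^2)^2 ≡ 30^2 = 900 ≡ 12 (mod 37)

12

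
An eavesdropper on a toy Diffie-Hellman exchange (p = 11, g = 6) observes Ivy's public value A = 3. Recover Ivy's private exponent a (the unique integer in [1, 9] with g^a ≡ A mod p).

2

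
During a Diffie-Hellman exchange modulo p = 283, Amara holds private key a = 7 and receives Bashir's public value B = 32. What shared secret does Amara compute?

19

Shared key K = 32^7 mod 283.
32^1 ≡ 32 (mod 283)
32^2 = (32^1)^2 ≡ 32^2 = 1024 ≡ 175 (mod 283)
32^4 = (32^2)^2 ≡ 175^2 = 30625 ≡ 61 (mod 283)
32^7 = 32^4 · 32^2 · 32^1 ≡ 61 · 175 · 32 ≡ 19 (mod 283).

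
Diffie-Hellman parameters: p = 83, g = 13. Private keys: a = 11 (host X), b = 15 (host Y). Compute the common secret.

13

Host X sends A = g^a mod p = 13^11 mod 83.
13^1 ≡ 13 (mod 83)
13^2 = (13^1)^2 ≡ 13^2 = 169 ≡ 3 (mod 83)
13^4 = (13^2)^2 ≡ 3^2 = 9 ≡ 9 (mod 83)
13^8 = (13^4)^2 ≡ 9^2 = 81 ≡ 81 (mod 83)
13^11 = 13^8 · 13^2 · 13^1 ≡ 81 · 3 · 13 ≡ 5 (mod 83).
So A = 5. Host Y then computes K = A^b mod p = 5^15 mod 83.
5^1 ≡ 5 (mod 83)
5^2 = (5^1)^2 ≡ 5^2 = 25 ≡ 25 (mod 83)
5^4 = (5^2)^2 ≡ 25^2 = 625 ≡ 44 (mod 83)
5^8 = (5^4)^2 ≡ 44^2 = 1936 ≡ 27 (mod 83)
5^15 = 5^8 · 5^4 · 5^2 · 5^1 ≡ 27 · 44 · 25 · 5 ≡ 13 (mod 83).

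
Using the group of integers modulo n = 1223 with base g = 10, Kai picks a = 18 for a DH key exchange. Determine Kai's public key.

Public value = 10^18 mod 1223.
10^1 ≡ 10 (mod 1223)
10^2 = (10^1)^2 ≡ 10^2 = 100 ≡ 100 (mod 1223)
10^4 = (10^2)^2 ≡ 100^2 = 10000 ≡ 216 (mod 1223)
10^8 = (10^4)^2 ≡ 216^2 = 46656 ≡ 182 (mod 1223)
10^16 = (10^8)^2 ≡ 182^2 = 33124 ≡ 103 (mod 1223)
10^18 = 10^16 · 10^2 ≡ 103 · 100 ≡ 516 (mod 1223).

516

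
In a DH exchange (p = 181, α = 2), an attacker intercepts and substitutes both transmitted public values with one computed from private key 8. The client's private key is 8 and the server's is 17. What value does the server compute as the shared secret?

38

The server receives an attacker's public value M = 2^8 mod 181 instead of the honest one.
2^1 ≡ 2 (mod 181)
2^2 = (2^1)^2 ≡ 2^2 = 4 ≡ 4 (mod 181)
2^4 = (2^2)^2 ≡ 4^2 = 16 ≡ 16 (mod 181)
2^8 = (2^4)^2 ≡ 16^2 = 256 ≡ 75 (mod 181)
So M = 75. The server computes K = M^17 mod 181.
75^1 ≡ 75 (mod 181)
75^2 = (75^1)^2 ≡ 75^2 = 5625 ≡ 14 (mod 181)
75^4 = (75^2)^2 ≡ 14^2 = 196 ≡ 15 (mod 181)
75^8 = (75^4)^2 ≡ 15^2 = 225 ≡ 44 (mod 181)
75^16 = (75^8)^2 ≡ 44^2 = 1936 ≡ 126 (mod 181)
75^17 = 75^16 · 75^1 ≡ 126 · 75 ≡ 38 (mod 181).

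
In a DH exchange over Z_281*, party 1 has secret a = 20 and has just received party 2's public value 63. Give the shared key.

249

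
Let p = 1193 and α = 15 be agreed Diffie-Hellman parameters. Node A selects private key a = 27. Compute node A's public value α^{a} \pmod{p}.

856

Public value = 15^{27} \pmod{1193}.
15^1 ≡ 15 (mod 1193)
15^2 = (15^1)^2 ≡ 15^2 = 225 ≡ 225 (mod 1193)
15^4 = (15^2)^2 ≡ 225^2 = 50625 ≡ 519 (mod 1193)
15^8 = (15^4)^2 ≡ 519^2 = 269361 ≡ 936 (mod 1193)
15^16 = (15^8)^2 ≡ 936^2 = 876096 ≡ 434 (mod 1193)
15^27 = 15^16 · 15^8 · 15^2 · 15^1 ≡ 434 · 936 · 225 · 15 ≡ 856 (mod 1193).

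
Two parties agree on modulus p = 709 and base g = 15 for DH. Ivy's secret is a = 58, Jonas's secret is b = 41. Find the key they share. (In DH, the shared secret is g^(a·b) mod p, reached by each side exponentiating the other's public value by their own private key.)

Jonas sends B = g^b mod p = 15^41 mod 709.
15^1 ≡ 15 (mod 709)
15^2 = (15^1)^2 ≡ 15^2 = 225 ≡ 225 (mod 709)
15^4 = (15^2)^2 ≡ 225^2 = 50625 ≡ 286 (mod 709)
15^8 = (15^4)^2 ≡ 286^2 = 81796 ≡ 261 (mod 709)
15^16 = (15^8)^2 ≡ 261^2 = 68121 ≡ 57 (mod 709)
15^32 = (15^16)^2 ≡ 57^2 = 3249 ≡ 413 (mod 709)
15^41 = 15^32 · 15^8 · 15^1 ≡ 413 · 261 · 15 ≡ 375 (mod 709).
So B = 375. Ivy then computes K = B^a mod p = 375^58 mod 709.
375^1 ≡ 375 (mod 709)
375^2 = (375^1)^2 ≡ 375^2 = 140625 ≡ 243 (mod 709)
375^4 = (375^2)^2 ≡ 243^2 = 59049 ≡ 202 (mod 709)
375^8 = (375^4)^2 ≡ 202^2 = 40804 ≡ 391 (mod 709)
375^16 = (375^8)^2 ≡ 391^2 = 152881 ≡ 446 (mod 709)
375^32 = (375^16)^2 ≡ 446^2 = 198916 ≡ 396 (mod 709)
375^58 = 375^32 · 375^16 · 375^8 · 375^2 ≡ 396 · 446 · 391 · 243 ≡ 525 (mod 709).

525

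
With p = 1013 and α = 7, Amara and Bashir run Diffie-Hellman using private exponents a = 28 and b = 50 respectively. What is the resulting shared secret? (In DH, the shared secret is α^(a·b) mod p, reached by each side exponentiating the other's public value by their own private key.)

614

Bashir sends B = α^b mod p = 7^50 mod 1013.
7^1 ≡ 7 (mod 1013)
7^2 = (7^1)^2 ≡ 7^2 = 49 ≡ 49 (mod 1013)
7^4 = (7^2)^2 ≡ 49^2 = 2401 ≡ 375 (mod 1013)
7^8 = (7^4)^2 ≡ 375^2 = 140625 ≡ 831 (mod 1013)
7^16 = (7^8)^2 ≡ 831^2 = 690561 ≡ 708 (mod 1013)
7^32 = (7^16)^2 ≡ 708^2 = 501264 ≡ 842 (mod 1013)
7^50 = 7^32 · 7^16 · 7^2 ≡ 842 · 708 · 49 ≡ 809 (mod 1013).
So B = 809. Amara then computes K = B^a mod p = 809^28 mod 1013.
809^1 ≡ 809 (mod 1013)
809^2 = (809^1)^2 ≡ 809^2 = 654481 ≡ 83 (mod 1013)
809^4 = (809^2)^2 ≡ 83^2 = 6889 ≡ 811 (mod 1013)
809^8 = (809^4)^2 ≡ 811^2 = 657721 ≡ 284 (mod 1013)
809^16 = (809^8)^2 ≡ 284^2 = 80656 ≡ 629 (mod 1013)
809^28 = 809^16 · 809^8 · 809^4 ≡ 629 · 284 · 811 ≡ 614 (mod 1013).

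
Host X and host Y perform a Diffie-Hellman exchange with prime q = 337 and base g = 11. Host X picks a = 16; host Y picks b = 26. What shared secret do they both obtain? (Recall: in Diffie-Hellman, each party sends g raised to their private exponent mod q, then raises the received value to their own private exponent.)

Host Y sends B = g^b mod q = 11^26 mod 337.
11^1 ≡ 11 (mod 337)
11^2 = (11^1)^2 ≡ 11^2 = 121 ≡ 121 (mod 337)
11^4 = (11^2)^2 ≡ 121^2 = 14641 ≡ 150 (mod 337)
11^8 = (11^4)^2 ≡ 150^2 = 22500 ≡ 258 (mod 337)
11^16 = (11^8)^2 ≡ 258^2 = 66564 ≡ 175 (mod 337)
11^26 = 11^16 · 11^8 · 11^2 ≡ 175 · 258 · 121 ≡ 43 (mod 337).
So B = 43. Host X then computes K = B^a mod q = 43^16 mod 337.
43^1 ≡ 43 (mod 337)
43^2 = (43^1)^2 ≡ 43^2 = 1849 ≡ 164 (mod 337)
43^4 = (43^2)^2 ≡ 164^2 = 26896 ≡ 273 (mod 337)
43^8 = (43^4)^2 ≡ 273^2 = 74529 ≡ 52 (mod 337)
43^16 = (43^8)^2 ≡ 52^2 = 2704 ≡ 8 (mod 337)

8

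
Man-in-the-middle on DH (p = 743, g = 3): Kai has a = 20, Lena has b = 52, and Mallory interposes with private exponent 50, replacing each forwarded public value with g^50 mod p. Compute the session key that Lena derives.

Lena receives Mallory's public value M = 3^50 mod 743 instead of the honest one.
3^1 ≡ 3 (mod 743)
3^2 = (3^1)^2 ≡ 3^2 = 9 ≡ 9 (mod 743)
3^4 = (3^2)^2 ≡ 9^2 = 81 ≡ 81 (mod 743)
3^8 = (3^4)^2 ≡ 81^2 = 6561 ≡ 617 (mod 743)
3^16 = (3^8)^2 ≡ 617^2 = 380689 ≡ 273 (mod 743)
3^32 = (3^16)^2 ≡ 273^2 = 74529 ≡ 229 (mod 743)
3^50 = 3^32 · 3^16 · 3^2 ≡ 229 · 273 · 9 ≡ 202 (mod 743).
So M = 202. Lena computes K = M^52 mod 743.
202^1 ≡ 202 (mod 743)
202^2 = (202^1)^2 ≡ 202^2 = 40804 ≡ 682 (mod 743)
202^4 = (202^2)^2 ≡ 682^2 = 465124 ≡ 6 (mod 743)
202^8 = (202^4)^2 ≡ 6^2 = 36 ≡ 36 (mod 743)
202^16 = (202^8)^2 ≡ 36^2 = 1296 ≡ 553 (mod 743)
202^32 = (202^16)^2 ≡ 553^2 = 305809 ≡ 436 (mod 743)
202^52 = 202^32 · 202^16 · 202^4 ≡ 436 · 553 · 6 ≡ 27 (mod 743).

27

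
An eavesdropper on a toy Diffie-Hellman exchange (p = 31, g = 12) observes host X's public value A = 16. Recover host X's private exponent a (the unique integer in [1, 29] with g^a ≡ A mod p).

24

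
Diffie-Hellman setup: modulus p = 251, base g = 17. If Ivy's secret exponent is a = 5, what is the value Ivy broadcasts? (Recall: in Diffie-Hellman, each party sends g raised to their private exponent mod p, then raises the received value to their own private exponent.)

Public value = 17^{5} \pmod{251}.
17^1 ≡ 17 (mod 251)
17^2 = (17^1)^2 ≡ 17^2 = 289 ≡ 38 (mod 251)
17^4 = (17^2)^2 ≡ 38^2 = 1444 ≡ 189 (mod 251)
17^5 = 17^4 · 17^1 ≡ 189 · 17 ≡ 201 (mod 251).

201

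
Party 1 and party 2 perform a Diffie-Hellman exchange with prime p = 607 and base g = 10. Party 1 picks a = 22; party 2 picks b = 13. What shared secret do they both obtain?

Party 2 sends B = g^b mod p = 10^13 mod 607.
10^1 ≡ 10 (mod 607)
10^2 = (10^1)^2 ≡ 10^2 = 100 ≡ 100 (mod 607)
10^4 = (10^2)^2 ≡ 100^2 = 10000 ≡ 288 (mod 607)
10^8 = (10^4)^2 ≡ 288^2 = 82944 ≡ 392 (mod 607)
10^13 = 10^8 · 10^4 · 10^1 ≡ 392 · 288 · 10 ≡ 547 (mod 607).
So B = 547. Party 1 then computes K = B^a mod p = 547^22 mod 607.
547^1 ≡ 547 (mod 607)
547^2 = (547^1)^2 ≡ 547^2 = 299209 ≡ 565 (mod 607)
547^4 = (547^2)^2 ≡ 565^2 = 319225 ≡ 550 (mod 607)
547^8 = (547^4)^2 ≡ 550^2 = 302500 ≡ 214 (mod 607)
547^16 = (547^8)^2 ≡ 214^2 = 45796 ≡ 271 (mod 607)
547^22 = 547^16 · 547^4 · 547^2 ≡ 271 · 550 · 565 ≡ 498 (mod 607).

498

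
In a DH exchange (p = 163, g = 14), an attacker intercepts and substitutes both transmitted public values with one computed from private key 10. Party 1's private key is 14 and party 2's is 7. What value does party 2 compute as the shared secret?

Party 2 receives an attacker's public value M = 14^10 mod 163 instead of the honest one.
14^1 ≡ 14 (mod 163)
14^2 = (14^1)^2 ≡ 14^2 = 196 ≡ 33 (mod 163)
14^4 = (14^2)^2 ≡ 33^2 = 1089 ≡ 111 (mod 163)
14^8 = (14^4)^2 ≡ 111^2 = 12321 ≡ 96 (mod 163)
14^10 = 14^8 · 14^2 ≡ 96 · 33 ≡ 71 (mod 163).
So M = 71. Party 2 computes K = M^7 mod 163.
71^1 ≡ 71 (mod 163)
71^2 = (71^1)^2 ≡ 71^2 = 5041 ≡ 151 (mod 163)
71^4 = (71^2)^2 ≡ 151^2 = 22801 ≡ 144 (mod 163)
71^7 = 71^4 · 71^2 · 71^1 ≡ 144 · 151 · 71 ≡ 51 (mod 163).

51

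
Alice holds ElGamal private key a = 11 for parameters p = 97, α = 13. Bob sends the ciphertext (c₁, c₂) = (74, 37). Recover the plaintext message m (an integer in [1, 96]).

Shared mask s = c₁^a mod p = 74^11 mod 97.
74^1 ≡ 74 (mod 97)
74^2 = (74^1)^2 ≡ 74^2 = 5476 ≡ 44 (mod 97)
74^4 = (74^2)^2 ≡ 44^2 = 1936 ≡ 93 (mod 97)
74^8 = (74^4)^2 ≡ 93^2 = 8649 ≡ 16 (mod 97)
74^11 = 74^8 · 74^2 · 74^1 ≡ 16 · 44 · 74 ≡ 7 (mod 97).
So s = 7; s⁻¹ ≡ 14 (mod 97).
m = c₂ · s⁻¹ mod 97 = 37 · 14 mod 97 = 33.

33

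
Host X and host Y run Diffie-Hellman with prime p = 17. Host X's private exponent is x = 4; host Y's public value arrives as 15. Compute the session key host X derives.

16

Shared key K = 15^4 mod 17.
15^1 ≡ 15 (mod 17)
15^2 = (15^1)^2 ≡ 15^2 = 225 ≡ 4 (mod 17)
15^4 = (15^2)^2 ≡ 4^2 = 16 ≡ 16 (mod 17)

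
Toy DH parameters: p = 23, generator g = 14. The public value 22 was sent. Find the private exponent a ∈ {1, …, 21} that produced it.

11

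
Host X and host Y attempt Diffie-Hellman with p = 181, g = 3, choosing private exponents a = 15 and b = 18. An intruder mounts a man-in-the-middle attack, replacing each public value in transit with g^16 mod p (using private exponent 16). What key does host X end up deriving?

Host X receives an intruder's public value M = 3^16 mod 181 instead of the honest one.
3^1 ≡ 3 (mod 181)
3^2 = (3^1)^2 ≡ 3^2 = 9 ≡ 9 (mod 181)
3^4 = (3^2)^2 ≡ 9^2 = 81 ≡ 81 (mod 181)
3^8 = (3^4)^2 ≡ 81^2 = 6561 ≡ 45 (mod 181)
3^16 = (3^8)^2 ≡ 45^2 = 2025 ≡ 34 (mod 181)
So M = 34. Host X computes K = M^15 mod 181.
34^1 ≡ 34 (mod 181)
34^2 = (34^1)^2 ≡ 34^2 = 1156 ≡ 70 (mod 181)
34^4 = (34^2)^2 ≡ 70^2 = 4900 ≡ 13 (mod 181)
34^8 = (34^4)^2 ≡ 13^2 = 169 ≡ 169 (mod 181)
34^15 = 34^8 · 34^4 · 34^2 · 34^1 ≡ 169 · 13 · 70 · 34 ≡ 132 (mod 181).

132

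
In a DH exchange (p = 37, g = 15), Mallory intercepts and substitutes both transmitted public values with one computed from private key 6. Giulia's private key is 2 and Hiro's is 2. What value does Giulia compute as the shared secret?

Giulia receives Mallory's public value M = 15^6 mod 37 instead of the honest one.
15^1 ≡ 15 (mod 37)
15^2 = (15^1)^2 ≡ 15^2 = 225 ≡ 3 (mod 37)
15^4 = (15^2)^2 ≡ 3^2 = 9 ≡ 9 (mod 37)
15^6 = 15^4 · 15^2 ≡ 9 · 3 ≡ 27 (mod 37).
So M = 27. Giulia computes K = M^2 mod 37.
27^1 ≡ 27 (mod 37)
27^2 = (27^1)^2 ≡ 27^2 = 729 ≡ 26 (mod 37)

26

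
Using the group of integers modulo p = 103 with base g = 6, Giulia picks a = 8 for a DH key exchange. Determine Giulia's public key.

98

Public value = 6^{8} \pmod{103}.
6^1 ≡ 6 (mod 103)
6^2 = (6^1)^2 ≡ 6^2 = 36 ≡ 36 (mod 103)
6^4 = (6^2)^2 ≡ 36^2 = 1296 ≡ 60 (mod 103)
6^8 = (6^4)^2 ≡ 60^2 = 3600 ≡ 98 (mod 103)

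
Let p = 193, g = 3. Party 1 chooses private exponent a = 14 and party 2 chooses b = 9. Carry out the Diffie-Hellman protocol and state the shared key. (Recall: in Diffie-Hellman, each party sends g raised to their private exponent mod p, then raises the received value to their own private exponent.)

43

Party 2 sends B = g^b mod p = 3^9 mod 193.
3^1 ≡ 3 (mod 193)
3^2 = (3^1)^2 ≡ 3^2 = 9 ≡ 9 (mod 193)
3^4 = (3^2)^2 ≡ 9^2 = 81 ≡ 81 (mod 193)
3^8 = (3^4)^2 ≡ 81^2 = 6561 ≡ 192 (mod 193)
3^9 = 3^8 · 3^1 ≡ 192 · 3 ≡ 190 (mod 193).
So B = 190. Party 1 then computes K = B^a mod p = 190^14 mod 193.
190^1 ≡ 190 (mod 193)
190^2 = (190^1)^2 ≡ 190^2 = 36100 ≡ 9 (mod 193)
190^4 = (190^2)^2 ≡ 9^2 = 81 ≡ 81 (mod 193)
190^8 = (190^4)^2 ≡ 81^2 = 6561 ≡ 192 (mod 193)
190^14 = 190^8 · 190^4 · 190^2 ≡ 192 · 81 · 9 ≡ 43 (mod 193).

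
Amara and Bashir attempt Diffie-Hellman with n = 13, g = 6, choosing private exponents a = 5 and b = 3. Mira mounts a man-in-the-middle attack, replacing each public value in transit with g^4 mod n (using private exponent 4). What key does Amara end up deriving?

3

Amara receives Mira's public value M = 6^4 mod 13 instead of the honest one.
6^1 ≡ 6 (mod 13)
6^2 = (6^1)^2 ≡ 6^2 = 36 ≡ 10 (mod 13)
6^4 = (6^2)^2 ≡ 10^2 = 100 ≡ 9 (mod 13)
So M = 9. Amara computes K = M^5 mod 13.
9^1 ≡ 9 (mod 13)
9^2 = (9^1)^2 ≡ 9^2 = 81 ≡ 3 (mod 13)
9^4 = (9^2)^2 ≡ 3^2 = 9 ≡ 9 (mod 13)
9^5 = 9^4 · 9^1 ≡ 9 · 9 ≡ 3 (mod 13).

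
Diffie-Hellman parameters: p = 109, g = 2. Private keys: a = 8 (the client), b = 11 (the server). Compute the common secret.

The client sends A = g^a mod p = 2^8 mod 109.
2^1 ≡ 2 (mod 109)
2^2 = (2^1)^2 ≡ 2^2 = 4 ≡ 4 (mod 109)
2^4 = (2^2)^2 ≡ 4^2 = 16 ≡ 16 (mod 109)
2^8 = (2^4)^2 ≡ 16^2 = 256 ≡ 38 (mod 109)
So A = 38. The server then computes K = A^b mod p = 38^11 mod 109.
38^1 ≡ 38 (mod 109)
38^2 = (38^1)^2 ≡ 38^2 = 1444 ≡ 27 (mod 109)
38^4 = (38^2)^2 ≡ 27^2 = 729 ≡ 75 (mod 109)
38^8 = (38^4)^2 ≡ 75^2 = 5625 ≡ 66 (mod 109)
38^11 = 38^8 · 38^2 · 38^1 ≡ 66 · 27 · 38 ≡ 27 (mod 109).

27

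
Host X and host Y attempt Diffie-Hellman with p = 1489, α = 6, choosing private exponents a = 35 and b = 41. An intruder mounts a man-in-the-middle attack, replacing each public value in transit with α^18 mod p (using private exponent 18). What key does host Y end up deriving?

Host Y receives an intruder's public value M = 6^18 mod 1489 instead of the honest one.
6^1 ≡ 6 (mod 1489)
6^2 = (6^1)^2 ≡ 6^2 = 36 ≡ 36 (mod 1489)
6^4 = (6^2)^2 ≡ 36^2 = 1296 ≡ 1296 (mod 1489)
6^8 = (6^4)^2 ≡ 1296^2 = 1679616 ≡ 24 (mod 1489)
6^16 = (6^8)^2 ≡ 24^2 = 576 ≡ 576 (mod 1489)
6^18 = 6^16 · 6^2 ≡ 576 · 36 ≡ 1379 (mod 1489).
So M = 1379. Host Y computes K = M^41 mod 1489.
1379^1 ≡ 1379 (mod 1489)
1379^2 = (1379^1)^2 ≡ 1379^2 = 1901641 ≡ 188 (mod 1489)
1379^4 = (1379^2)^2 ≡ 188^2 = 35344 ≡ 1097 (mod 1489)
1379^8 = (1379^4)^2 ≡ 1097^2 = 1203409 ≡ 297 (mod 1489)
1379^16 = (1379^8)^2 ≡ 297^2 = 88209 ≡ 358 (mod 1489)
1379^32 = (1379^16)^2 ≡ 358^2 = 128164 ≡ 110 (mod 1489)
1379^41 = 1379^32 · 1379^8 · 1379^1 ≡ 110 · 297 · 1379 ≡ 746 (mod 1489).

746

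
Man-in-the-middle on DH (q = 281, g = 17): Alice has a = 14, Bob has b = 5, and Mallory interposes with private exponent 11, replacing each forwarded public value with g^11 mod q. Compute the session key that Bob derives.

253

Bob receives Mallory's public value M = 17^11 mod 281 instead of the honest one.
17^1 ≡ 17 (mod 281)
17^2 = (17^1)^2 ≡ 17^2 = 289 ≡ 8 (mod 281)
17^4 = (17^2)^2 ≡ 8^2 = 64 ≡ 64 (mod 281)
17^8 = (17^4)^2 ≡ 64^2 = 4096 ≡ 162 (mod 281)
17^11 = 17^8 · 17^2 · 17^1 ≡ 162 · 8 · 17 ≡ 114 (mod 281).
So M = 114. Bob computes K = M^5 mod 281.
114^1 ≡ 114 (mod 281)
114^2 = (114^1)^2 ≡ 114^2 = 12996 ≡ 70 (mod 281)
114^4 = (114^2)^2 ≡ 70^2 = 4900 ≡ 123 (mod 281)
114^5 = 114^4 · 114^1 ≡ 123 · 114 ≡ 253 (mod 281).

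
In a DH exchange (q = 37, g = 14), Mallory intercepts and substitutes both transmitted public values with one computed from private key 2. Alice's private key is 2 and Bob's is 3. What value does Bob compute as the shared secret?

36

Bob receives Mallory's public value M = 14^2 mod 37 instead of the honest one.
14^1 ≡ 14 (mod 37)
14^2 = (14^1)^2 ≡ 14^2 = 196 ≡ 11 (mod 37)
So M = 11. Bob computes K = M^3 mod 37.
11^1 ≡ 11 (mod 37)
11^2 = (11^1)^2 ≡ 11^2 = 121 ≡ 10 (mod 37)
11^3 = 11^2 · 11^1 ≡ 10 · 11 ≡ 36 (mod 37).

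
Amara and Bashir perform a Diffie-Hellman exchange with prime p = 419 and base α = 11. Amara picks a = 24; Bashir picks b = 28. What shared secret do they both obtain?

Bashir sends B = α^b mod p = 11^28 mod 419.
11^1 ≡ 11 (mod 419)
11^2 = (11^1)^2 ≡ 11^2 = 121 ≡ 121 (mod 419)
11^4 = (11^2)^2 ≡ 121^2 = 14641 ≡ 395 (mod 419)
11^8 = (11^4)^2 ≡ 395^2 = 156025 ≡ 157 (mod 419)
11^16 = (11^8)^2 ≡ 157^2 = 24649 ≡ 347 (mod 419)
11^28 = 11^16 · 11^8 · 11^4 ≡ 347 · 157 · 395 ≡ 203 (mod 419).
So B = 203. Amara then computes K = B^a mod p = 203^24 mod 419.
203^1 ≡ 203 (mod 419)
203^2 = (203^1)^2 ≡ 203^2 = 41209 ≡ 147 (mod 419)
203^4 = (203^2)^2 ≡ 147^2 = 21609 ≡ 240 (mod 419)
203^8 = (203^4)^2 ≡ 240^2 = 57600 ≡ 197 (mod 419)
203^16 = (203^8)^2 ≡ 197^2 = 38809 ≡ 261 (mod 419)
203^24 = 203^16 · 203^8 ≡ 261 · 197 ≡ 299 (mod 419).

299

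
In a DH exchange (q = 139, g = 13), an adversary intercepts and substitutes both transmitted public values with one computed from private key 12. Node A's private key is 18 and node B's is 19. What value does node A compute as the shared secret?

Node A receives an adversary's public value M = 13^12 mod 139 instead of the honest one.
13^1 ≡ 13 (mod 139)
13^2 = (13^1)^2 ≡ 13^2 = 169 ≡ 30 (mod 139)
13^4 = (13^2)^2 ≡ 30^2 = 900 ≡ 66 (mod 139)
13^8 = (13^4)^2 ≡ 66^2 = 4356 ≡ 47 (mod 139)
13^12 = 13^8 · 13^4 ≡ 47 · 66 ≡ 44 (mod 139).
So M = 44. Node A computes K = M^18 mod 139.
44^1 ≡ 44 (mod 139)
44^2 = (44^1)^2 ≡ 44^2 = 1936 ≡ 129 (mod 139)
44^4 = (44^2)^2 ≡ 129^2 = 16641 ≡ 100 (mod 139)
44^8 = (44^4)^2 ≡ 100^2 = 10000 ≡ 131 (mod 139)
44^16 = (44^8)^2 ≡ 131^2 = 17161 ≡ 64 (mod 139)
44^18 = 44^16 · 44^2 ≡ 64 · 129 ≡ 55 (mod 139).

55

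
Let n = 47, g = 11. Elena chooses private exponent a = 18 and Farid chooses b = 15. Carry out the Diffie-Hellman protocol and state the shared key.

Elena sends A = g^a mod n = 11^18 mod 47.
11^1 ≡ 11 (mod 47)
11^2 = (11^1)^2 ≡ 11^2 = 121 ≡ 27 (mod 47)
11^4 = (11^2)^2 ≡ 27^2 = 729 ≡ 24 (mod 47)
11^8 = (11^4)^2 ≡ 24^2 = 576 ≡ 12 (mod 47)
11^16 = (11^8)^2 ≡ 12^2 = 144 ≡ 3 (mod 47)
11^18 = 11^16 · 11^2 ≡ 3 · 27 ≡ 34 (mod 47).
So A = 34. Farid then computes K = A^b mod n = 34^15 mod 47.
34^1 ≡ 34 (mod 47)
34^2 = (34^1)^2 ≡ 34^2 = 1156 ≡ 28 (mod 47)
34^4 = (34^2)^2 ≡ 28^2 = 784 ≡ 32 (mod 47)
34^8 = (34^4)^2 ≡ 32^2 = 1024 ≡ 37 (mod 47)
34^15 = 34^8 · 34^4 · 34^2 · 34^1 ≡ 37 · 32 · 28 · 34 ≡ 14 (mod 47).

14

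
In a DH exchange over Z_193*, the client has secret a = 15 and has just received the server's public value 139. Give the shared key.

23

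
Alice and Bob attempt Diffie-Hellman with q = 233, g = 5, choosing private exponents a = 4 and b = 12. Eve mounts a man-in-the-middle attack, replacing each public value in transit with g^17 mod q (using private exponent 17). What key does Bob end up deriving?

214

Bob receives Eve's public value M = 5^17 mod 233 instead of the honest one.
5^1 ≡ 5 (mod 233)
5^2 = (5^1)^2 ≡ 5^2 = 25 ≡ 25 (mod 233)
5^4 = (5^2)^2 ≡ 25^2 = 625 ≡ 159 (mod 233)
5^8 = (5^4)^2 ≡ 159^2 = 25281 ≡ 117 (mod 233)
5^16 = (5^8)^2 ≡ 117^2 = 13689 ≡ 175 (mod 233)
5^17 = 5^16 · 5^1 ≡ 175 · 5 ≡ 176 (mod 233).
So M = 176. Bob computes K = M^12 mod 233.
176^1 ≡ 176 (mod 233)
176^2 = (176^1)^2 ≡ 176^2 = 30976 ≡ 220 (mod 233)
176^4 = (176^2)^2 ≡ 220^2 = 48400 ≡ 169 (mod 233)
176^8 = (176^4)^2 ≡ 169^2 = 28561 ≡ 135 (mod 233)
176^12 = 176^8 · 176^4 ≡ 135 · 169 ≡ 214 (mod 233).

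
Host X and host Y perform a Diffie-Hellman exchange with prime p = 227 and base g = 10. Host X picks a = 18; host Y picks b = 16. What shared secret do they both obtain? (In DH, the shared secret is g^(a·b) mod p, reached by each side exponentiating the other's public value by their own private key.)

189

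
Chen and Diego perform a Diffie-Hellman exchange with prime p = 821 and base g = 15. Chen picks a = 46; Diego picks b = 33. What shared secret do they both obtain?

174

Chen sends A = g^a mod p = 15^46 mod 821.
15^1 ≡ 15 (mod 821)
15^2 = (15^1)^2 ≡ 15^2 = 225 ≡ 225 (mod 821)
15^4 = (15^2)^2 ≡ 225^2 = 50625 ≡ 544 (mod 821)
15^8 = (15^4)^2 ≡ 544^2 = 295936 ≡ 376 (mod 821)
15^16 = (15^8)^2 ≡ 376^2 = 141376 ≡ 164 (mod 821)
15^32 = (15^16)^2 ≡ 164^2 = 26896 ≡ 624 (mod 821)
15^46 = 15^32 · 15^8 · 15^4 · 15^2 ≡ 624 · 376 · 544 · 225 ≡ 214 (mod 821).
So A = 214. Diego then computes K = A^b mod p = 214^33 mod 821.
214^1 ≡ 214 (mod 821)
214^2 = (214^1)^2 ≡ 214^2 = 45796 ≡ 641 (mod 821)
214^4 = (214^2)^2 ≡ 641^2 = 410881 ≡ 381 (mod 821)
214^8 = (214^4)^2 ≡ 381^2 = 145161 ≡ 665 (mod 821)
214^16 = (214^8)^2 ≡ 665^2 = 442225 ≡ 527 (mod 821)
214^32 = (214^16)^2 ≡ 527^2 = 277729 ≡ 231 (mod 821)
214^33 = 214^32 · 214^1 ≡ 231 · 214 ≡ 174 (mod 821).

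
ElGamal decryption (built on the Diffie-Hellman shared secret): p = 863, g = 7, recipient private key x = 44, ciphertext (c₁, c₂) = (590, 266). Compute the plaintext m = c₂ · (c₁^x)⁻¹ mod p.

119

Shared mask s = c₁^x mod p = 590^44 mod 863.
590^1 ≡ 590 (mod 863)
590^2 = (590^1)^2 ≡ 590^2 = 348100 ≡ 311 (mod 863)
590^4 = (590^2)^2 ≡ 311^2 = 96721 ≡ 65 (mod 863)
590^8 = (590^4)^2 ≡ 65^2 = 4225 ≡ 773 (mod 863)
590^16 = (590^8)^2 ≡ 773^2 = 597529 ≡ 333 (mod 863)
590^32 = (590^16)^2 ≡ 333^2 = 110889 ≡ 425 (mod 863)
590^44 = 590^32 · 590^8 · 590^4 ≡ 425 · 773 · 65 ≡ 53 (mod 863).
So s = 53; s⁻¹ ≡ 114 (mod 863).
m = c₂ · s⁻¹ mod 863 = 266 · 114 mod 863 = 119.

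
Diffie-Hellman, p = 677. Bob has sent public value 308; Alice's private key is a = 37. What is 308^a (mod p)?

504

Shared key K = 308^37 mod 677.
308^1 ≡ 308 (mod 677)
308^2 = (308^1)^2 ≡ 308^2 = 94864 ≡ 84 (mod 677)
308^4 = (308^2)^2 ≡ 84^2 = 7056 ≡ 286 (mod 677)
308^8 = (308^4)^2 ≡ 286^2 = 81796 ≡ 556 (mod 677)
308^16 = (308^8)^2 ≡ 556^2 = 309136 ≡ 424 (mod 677)
308^32 = (308^16)^2 ≡ 424^2 = 179776 ≡ 371 (mod 677)
308^37 = 308^32 · 308^4 · 308^1 ≡ 371 · 286 · 308 ≡ 504 (mod 677).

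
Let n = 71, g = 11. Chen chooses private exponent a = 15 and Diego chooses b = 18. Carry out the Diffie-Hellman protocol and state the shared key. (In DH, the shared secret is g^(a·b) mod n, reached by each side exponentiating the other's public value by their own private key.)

Chen sends A = g^a mod n = 11^15 mod 71.
11^1 ≡ 11 (mod 71)
11^2 = (11^1)^2 ≡ 11^2 = 121 ≡ 50 (mod 71)
11^4 = (11^2)^2 ≡ 50^2 = 2500 ≡ 15 (mod 71)
11^8 = (11^4)^2 ≡ 15^2 = 225 ≡ 12 (mod 71)
11^15 = 11^8 · 11^4 · 11^2 · 11^1 ≡ 12 · 15 · 50 · 11 ≡ 26 (mod 71).
So A = 26. Diego then computes K = A^b mod n = 26^18 mod 71.
26^1 ≡ 26 (mod 71)
26^2 = (26^1)^2 ≡ 26^2 = 676 ≡ 37 (mod 71)
26^4 = (26^2)^2 ≡ 37^2 = 1369 ≡ 20 (mod 71)
26^8 = (26^4)^2 ≡ 20^2 = 400 ≡ 45 (mod 71)
26^16 = (26^8)^2 ≡ 45^2 = 2025 ≡ 37 (mod 71)
26^18 = 26^16 · 26^2 ≡ 37 · 37 ≡ 20 (mod 71).

20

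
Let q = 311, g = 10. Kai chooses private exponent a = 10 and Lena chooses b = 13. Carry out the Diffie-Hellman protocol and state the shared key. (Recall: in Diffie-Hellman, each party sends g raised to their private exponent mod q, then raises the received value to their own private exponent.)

Kai sends A = g^a mod q = 10^10 mod 311.
10^1 ≡ 10 (mod 311)
10^2 = (10^1)^2 ≡ 10^2 = 100 ≡ 100 (mod 311)
10^4 = (10^2)^2 ≡ 100^2 = 10000 ≡ 48 (mod 311)
10^8 = (10^4)^2 ≡ 48^2 = 2304 ≡ 127 (mod 311)
10^10 = 10^8 · 10^2 ≡ 127 · 100 ≡ 260 (mod 311).
So A = 260. Lena then computes K = A^b mod q = 260^13 mod 311.
260^1 ≡ 260 (mod 311)
260^2 = (260^1)^2 ≡ 260^2 = 67600 ≡ 113 (mod 311)
260^4 = (260^2)^2 ≡ 113^2 = 12769 ≡ 18 (mod 311)
260^8 = (260^4)^2 ≡ 18^2 = 324 ≡ 13 (mod 311)
260^13 = 260^8 · 260^4 · 260^1 ≡ 13 · 18 · 260 ≡ 195 (mod 311).

195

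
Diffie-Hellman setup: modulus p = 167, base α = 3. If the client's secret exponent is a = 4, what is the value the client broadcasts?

Public value = 3^4 (mod 167).
3^1 ≡ 3 (mod 167)
3^2 = (3^1)^2 ≡ 3^2 = 9 ≡ 9 (mod 167)
3^4 = (3^2)^2 ≡ 9^2 = 81 ≡ 81 (mod 167)

81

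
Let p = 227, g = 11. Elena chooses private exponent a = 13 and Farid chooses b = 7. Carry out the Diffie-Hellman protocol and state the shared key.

Farid sends B = g^b mod p = 11^7 mod 227.
11^1 ≡ 11 (mod 227)
11^2 = (11^1)^2 ≡ 11^2 = 121 ≡ 121 (mod 227)
11^4 = (11^2)^2 ≡ 121^2 = 14641 ≡ 113 (mod 227)
11^7 = 11^4 · 11^2 · 11^1 ≡ 113 · 121 · 11 ≡ 129 (mod 227).
So B = 129. Elena then computes K = B^a mod p = 129^13 mod 227.
129^1 ≡ 129 (mod 227)
129^2 = (129^1)^2 ≡ 129^2 = 16641 ≡ 70 (mod 227)
129^4 = (129^2)^2 ≡ 70^2 = 4900 ≡ 133 (mod 227)
129^8 = (129^4)^2 ≡ 133^2 = 17689 ≡ 210 (mod 227)
129^13 = 129^8 · 129^4 · 129^1 ≡ 210 · 133 · 129 ≡ 26 (mod 227).

26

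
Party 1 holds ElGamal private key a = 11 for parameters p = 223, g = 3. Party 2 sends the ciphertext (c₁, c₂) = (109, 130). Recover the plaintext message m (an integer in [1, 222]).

Shared mask s = c₁^a mod p = 109^11 mod 223.
109^1 ≡ 109 (mod 223)
109^2 = (109^1)^2 ≡ 109^2 = 11881 ≡ 62 (mod 223)
109^4 = (109^2)^2 ≡ 62^2 = 3844 ≡ 53 (mod 223)
109^8 = (109^4)^2 ≡ 53^2 = 2809 ≡ 133 (mod 223)
109^11 = 109^8 · 109^2 · 109^1 ≡ 133 · 62 · 109 ≡ 124 (mod 223).
So s = 124; s⁻¹ ≡ 9 (mod 223).
m = c₂ · s⁻¹ mod 223 = 130 · 9 mod 223 = 55.

55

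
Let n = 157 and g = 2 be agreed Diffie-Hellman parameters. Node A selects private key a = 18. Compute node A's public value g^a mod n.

111

Public value = 2^18 mod 157.
2^1 ≡ 2 (mod 157)
2^2 = (2^1)^2 ≡ 2^2 = 4 ≡ 4 (mod 157)
2^4 = (2^2)^2 ≡ 4^2 = 16 ≡ 16 (mod 157)
2^8 = (2^4)^2 ≡ 16^2 = 256 ≡ 99 (mod 157)
2^16 = (2^8)^2 ≡ 99^2 = 9801 ≡ 67 (mod 157)
2^18 = 2^16 · 2^2 ≡ 67 · 4 ≡ 111 (mod 157).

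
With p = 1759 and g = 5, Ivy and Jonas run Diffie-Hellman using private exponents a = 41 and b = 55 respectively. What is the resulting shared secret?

1373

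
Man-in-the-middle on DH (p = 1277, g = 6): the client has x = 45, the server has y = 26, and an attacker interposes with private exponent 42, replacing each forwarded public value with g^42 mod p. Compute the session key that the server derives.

The server receives an attacker's public value M = 6^42 mod 1277 instead of the honest one.
6^1 ≡ 6 (mod 1277)
6^2 = (6^1)^2 ≡ 6^2 = 36 ≡ 36 (mod 1277)
6^4 = (6^2)^2 ≡ 36^2 = 1296 ≡ 19 (mod 1277)
6^8 = (6^4)^2 ≡ 19^2 = 361 ≡ 361 (mod 1277)
6^16 = (6^8)^2 ≡ 361^2 = 130321 ≡ 67 (mod 1277)
6^32 = (6^16)^2 ≡ 67^2 = 4489 ≡ 658 (mod 1277)
6^42 = 6^32 · 6^8 · 6^2 ≡ 658 · 361 · 36 ≡ 576 (mod 1277).
So M = 576. The server computes K = M^26 mod 1277.
576^1 ≡ 576 (mod 1277)
576^2 = (576^1)^2 ≡ 576^2 = 331776 ≡ 1033 (mod 1277)
576^4 = (576^2)^2 ≡ 1033^2 = 1067089 ≡ 794 (mod 1277)
576^8 = (576^4)^2 ≡ 794^2 = 630436 ≡ 875 (mod 1277)
576^16 = (576^8)^2 ≡ 875^2 = 765625 ≡ 702 (mod 1277)
576^26 = 576^16 · 576^8 · 576^2 ≡ 702 · 875 · 1033 ≡ 659 (mod 1277).

659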